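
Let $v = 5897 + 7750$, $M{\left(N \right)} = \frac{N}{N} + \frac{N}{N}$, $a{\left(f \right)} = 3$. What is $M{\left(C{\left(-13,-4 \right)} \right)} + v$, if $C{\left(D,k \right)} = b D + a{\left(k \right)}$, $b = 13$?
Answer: $13649$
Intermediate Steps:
$C{\left(D,k \right)} = 3 + 13 D$ ($C{\left(D,k \right)} = 13 D + 3 = 3 + 13 D$)
$M{\left(N \right)} = 2$ ($M{\left(N \right)} = 1 + 1 = 2$)
$v = 13647$
$M{\left(C{\left(-13,-4 \right)} \right)} + v = 2 + 13647 = 13649$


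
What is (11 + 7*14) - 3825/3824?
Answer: 412991/3824 ≈ 108.00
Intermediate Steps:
(11 + 7*14) - 3825/3824 = (11 + 98) - 3825*1/3824 = 109 - 3825/3824 = 412991/3824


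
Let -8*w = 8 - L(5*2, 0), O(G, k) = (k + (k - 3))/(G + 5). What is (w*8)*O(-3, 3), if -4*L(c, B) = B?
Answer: -12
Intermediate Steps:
L(c, B) = -B/4
O(G, k) = (-3 + 2*k)/(5 + G) (O(G, k) = (k + (-3 + k))/(5 + G) = (-3 + 2*k)/(5 + G))
w = -1 (w = -(8 - (-1)*0/4)/8 = -(8 - 1*0)/8 = -(8 + 0)/8 = -⅛*8 = -1)
(w*8)*O(-3, 3) = (-1*8)*((-3 + 2*3)/(5 - 3)) = -8*(-3 + 6)/2 = -4*3 = -8*3/2 = -12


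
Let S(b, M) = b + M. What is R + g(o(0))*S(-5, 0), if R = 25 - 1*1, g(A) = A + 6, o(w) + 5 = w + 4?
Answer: -1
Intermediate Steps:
o(w) = -1 + w (o(w) = -5 + (w + 4) = -5 + (4 + w) = -1 + w)
S(b, M) = M + b
g(A) = 6 + A
R = 24 (R = 25 - 1 = 24)
R + g(o(0))*S(-5, 0) = 24 + (6 + (-1 + 0))*(0 - 5) = 24 + (6 - 1)*(-5) = 24 + 5*(-5) = 24 - 25 = -1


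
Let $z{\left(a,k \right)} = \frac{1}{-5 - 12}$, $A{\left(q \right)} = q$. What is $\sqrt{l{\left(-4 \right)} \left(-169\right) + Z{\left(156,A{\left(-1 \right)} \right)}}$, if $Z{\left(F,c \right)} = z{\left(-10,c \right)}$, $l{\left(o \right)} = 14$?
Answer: $\frac{i \sqrt{683791}}{17} \approx 48.642 i$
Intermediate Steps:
$z{\left(a,k \right)} = - \frac{1}{17}$ ($z{\left(a,k \right)} = \frac{1}{-17} = - \frac{1}{17}$)
$Z{\left(F,c \right)} = - \frac{1}{17}$
$\sqrt{l{\left(-4 \right)} \left(-169\right) + Z{\left(156,A{\left(-1 \right)} \right)}} = \sqrt{14 \left(-169\right) - \frac{1}{17}} = \sqrt{-2366 - \frac{1}{17}} = \sqrt{- \frac{40223}{17}} = \frac{i \sqrt{683791}}{17}$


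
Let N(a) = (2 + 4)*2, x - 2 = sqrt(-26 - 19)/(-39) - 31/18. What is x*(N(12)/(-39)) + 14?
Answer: 1628/117 + 4*I*sqrt(5)/169 ≈ 13.915 + 0.052925*I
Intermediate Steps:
x = 5/18 - I*sqrt(5)/13 (x = 2 + (sqrt(-26 - 19)/(-39) - 31/18) = 2 + (sqrt(-45)*(-1/39) - 31*1/18) = 2 + ((3*I*sqrt(5))*(-1/39) - 31/18) = 2 + (-I*sqrt(5)/13 - 31/18) = 2 + (-31/18 - I*sqrt(5)/13) = 5/18 - I*sqrt(5)/13 ≈ 0.27778 - 0.17201*I)
N(a) = 12 (N(a) = 6*2 = 12)
x*(N(12)/(-39)) + 14 = (5/18 - I*sqrt(5)/13)*(12/(-39)) + 14 = (5/18 - I*sqrt(5)/13)*(12*(-1/39)) + 14 = (5/18 - I*sqrt(5)/13)*(-4/13) + 14 = (-10/117 + 4*I*sqrt(5)/169) + 14 = 1628/117 + 4*I*sqrt(5)/169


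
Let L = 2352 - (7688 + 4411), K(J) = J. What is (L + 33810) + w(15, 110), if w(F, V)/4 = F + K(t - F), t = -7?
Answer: 24035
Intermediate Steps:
w(F, V) = -28 (w(F, V) = 4*(F + (-7 - F)) = 4*(-7) = -28)
L = -9747 (L = 2352 - 1*12099 = 2352 - 12099 = -9747)
(L + 33810) + w(15, 110) = (-9747 + 33810) - 28 = 24063 - 28 = 24035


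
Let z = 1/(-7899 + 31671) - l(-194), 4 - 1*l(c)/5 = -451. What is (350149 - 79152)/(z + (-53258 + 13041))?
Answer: -6442140684/1010119823 ≈ -6.3776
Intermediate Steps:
l(c) = 2275 (l(c) = 20 - 5*(-451) = 20 + 2255 = 2275)
z = -54081299/23772 (z = 1/(-7899 + 31671) - 1*2275 = 1/23772 - 2275 = -54081299/23772 ≈ -2275.0)
(350149 - 79152)/(z + (-53258 + 13041)) = (350149 - 79152)/(-54081299/23772 + (-53258 + 13041)) = 270997/(-54081299/23772 - 40217) = 270997/(-1010119823/23772) = 270997*(-23772/1010119823) = -6442140684/1010119823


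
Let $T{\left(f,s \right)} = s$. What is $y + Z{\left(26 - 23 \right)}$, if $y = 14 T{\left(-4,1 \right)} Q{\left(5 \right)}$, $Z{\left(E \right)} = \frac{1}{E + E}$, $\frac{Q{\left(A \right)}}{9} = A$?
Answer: $\frac{3781}{6} \approx 630.17$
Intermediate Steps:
$Q{\left(A \right)} = 9 A$
$Z{\left(E \right)} = \frac{1}{2 E}$
$y = 630$ ($y = 14 \cdot 1 \cdot 9 \cdot 5 = 14 \cdot 45 = 630$)
$y + Z{\left(26 - 23 \right)} = 630 + \frac{1}{2 \left(26 - 23\right)} = 630 + \frac{1}{2 \cdot 3} = 630 + \frac{1}{2} \cdot \frac{1}{3} = 630 + \frac{1}{6} = \frac{3781}{6}$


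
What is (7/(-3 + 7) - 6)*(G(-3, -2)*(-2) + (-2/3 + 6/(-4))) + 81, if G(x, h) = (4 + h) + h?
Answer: 2165/24 ≈ 90.208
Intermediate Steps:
G(x, h) = 4 + 2*h
(7/(-3 + 7) - 6)*(G(-3, -2)*(-2) + (-2/3 + 6/(-4))) + 81 = (7/(-3 + 7) - 6)*((4 + 2*(-2))*(-2) + (-2/3 + 6/(-4))) + 81 = (7/4 - 6)*((4 - 4)*(-2) + (-2*⅓ + 6*(-¼))) + 81 = ((¼)*7 - 6)*(0*(-2) + (-⅔ - 3/2)) + 81 = (7/4 - 6)*(0 - 13/6) + 81 = -17/4*(-13/6) + 81 = 221/24 + 81 = 2165/24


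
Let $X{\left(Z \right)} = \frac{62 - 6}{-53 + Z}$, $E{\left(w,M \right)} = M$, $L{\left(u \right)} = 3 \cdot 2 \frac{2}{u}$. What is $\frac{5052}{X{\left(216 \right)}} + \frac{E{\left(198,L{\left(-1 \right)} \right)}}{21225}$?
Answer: $\frac{1456523119}{99050} \approx 14705.0$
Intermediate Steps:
$L{\left(u \right)} = \frac{12}{u}$ ($L{\left(u \right)} = 6 \frac{2}{u} = \frac{12}{u}$)
$X{\left(Z \right)} = \frac{56}{-53 + Z}$
$\frac{5052}{X{\left(216 \right)}} + \frac{E{\left(198,L{\left(-1 \right)} \right)}}{21225} = \frac{5052}{56 \frac{1}{-53 + 216}} + \frac{12 \frac{1}{-1}}{21225} = \frac{5052}{56 \cdot \frac{1}{163}} + 12 \left(-1\right) \frac{1}{21225} = \frac{5052}{56 \cdot \frac{1}{163}} - \frac{4}{7075} = \frac{5052}{\frac{56}{163}} - \frac{4}{7075} = 5052 \cdot \frac{163}{56} - \frac{4}{7075} = \frac{205869}{14} - \frac{4}{7075} = \frac{1456523119}{99050}$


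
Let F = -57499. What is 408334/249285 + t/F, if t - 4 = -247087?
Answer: 85072882321/14333638215 ≈ 5.9352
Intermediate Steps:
t = -247083 (t = 4 - 247087 = -247083)
408334/249285 + t/F = 408334/249285 - 247083/(-57499) = 408334*(1/249285) - 247083*(-1/57499) = 408334/249285 + 247083/57499 = 85072882321/14333638215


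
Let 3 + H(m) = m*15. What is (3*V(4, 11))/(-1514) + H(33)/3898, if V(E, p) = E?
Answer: 174528/1475393 ≈ 0.11829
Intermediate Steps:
H(m) = -3 + 15*m (H(m) = -3 + m*15 = -3 + 15*m)
(3*V(4, 11))/(-1514) + H(33)/3898 = (3*4)/(-1514) + (-3 + 15*33)/3898 = 12*(-1/1514) + (-3 + 495)*(1/3898) = -6/757 + 492*(1/3898) = -6/757 + 246/1949 = 174528/1475393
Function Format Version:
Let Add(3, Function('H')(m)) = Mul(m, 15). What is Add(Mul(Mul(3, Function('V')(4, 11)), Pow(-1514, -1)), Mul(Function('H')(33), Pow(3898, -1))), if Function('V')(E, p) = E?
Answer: Rational(174528, 1475393) ≈ 0.11829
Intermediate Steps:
Function('H')(m) = Add(-3, Mul(15, m)) (Function('H')(m) = Add(-3, Mul(m, 15)) = Add(-3, Mul(15, m)))
Add(Mul(Mul(3, Function('V')(4, 11)), Pow(-1514, -1)), Mul(Function('H')(33), Pow(3898, -1))) = Add(Mul(Mul(3, 4), Pow(-1514, -1)), Mul(Add(-3, Mul(15, 33)), Pow(3898, -1))) = Add(Mul(12, Rational(-1, 1514)), Mul(Add(-3, 495), Rational(1, 3898))) = Add(Rational(-6, 757), Mul(492, Rational(1, 3898))) = Add(Rational(-6, 757), Rational(246, 1949)) = Rational(174528, 1475393)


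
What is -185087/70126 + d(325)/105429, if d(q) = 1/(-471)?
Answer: -1312982307037/497464417062 ≈ -2.6394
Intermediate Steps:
d(q) = -1/471
-185087/70126 + d(325)/105429 = -185087/70126 - 1/471/105429 = -185087*1/70126 - 1/471*1/105429 = -26441/10018 - 1/49657059 = -1312982307037/497464417062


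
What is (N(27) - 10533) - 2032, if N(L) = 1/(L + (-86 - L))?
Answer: -1080591/86 ≈ -12565.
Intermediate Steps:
N(L) = -1/86 (N(L) = 1/(-86) = -1/86)
(N(27) - 10533) - 2032 = (-1/86 - 10533) - 2032 = -905839/86 - 2032 = -1080591/86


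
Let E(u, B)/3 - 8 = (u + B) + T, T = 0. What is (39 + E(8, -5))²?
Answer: 5184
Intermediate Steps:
E(u, B) = 24 + 3*B + 3*u (E(u, B) = 24 + 3*((u + B) + 0) = 24 + 3*((B + u) + 0) = 24 + 3*(B + u) = 24 + (3*B + 3*u) = 24 + 3*B + 3*u)
(39 + E(8, -5))² = (39 + (24 + 3*(-5) + 3*8))² = (39 + (24 - 15 + 24))² = (39 + 33)² = 72² = 5184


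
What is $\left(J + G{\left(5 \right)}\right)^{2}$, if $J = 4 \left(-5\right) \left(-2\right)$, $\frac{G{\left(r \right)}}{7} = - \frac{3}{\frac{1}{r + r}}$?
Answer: $28900$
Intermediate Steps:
$G{\left(r \right)} = - 42 r$ ($G{\left(r \right)} = 7 \left(- \frac{3}{\frac{1}{r + r}}\right) = 7 \left(- \frac{3}{\frac{1}{2 r}}\right) = 7 \left(- \frac{3}{\frac{1}{2} \frac{1}{r}}\right) = 7 \left(- 3 \cdot 2 r\right) = 7 \left(- 6 r\right) = - 42 r$)
$J = 40$ ($J = \left(-20\right) \left(-2\right) = 40$)
$\left(J + G{\left(5 \right)}\right)^{2} = \left(40 - 210\right)^{2} = \left(-170\right)^{2} = 28900$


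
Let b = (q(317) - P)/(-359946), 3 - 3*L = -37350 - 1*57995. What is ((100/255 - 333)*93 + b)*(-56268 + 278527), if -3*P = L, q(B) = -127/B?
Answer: -120022660260267498245/17457740946 ≈ -6.8750e+9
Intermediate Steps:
L = 95348/3 (L = 1 - (-37350 - 1*57995)/3 = 1 - (-37350 - 57995)/3 = 1 - 1/3*(-95345) = 1 + 95345/3 = 95348/3 ≈ 31783.)
P = -95348/9 (P = -1/3*95348/3 = -95348/9 ≈ -10594.)
b = -30224173/1026925938 (b = (-127/317 - 1*(-95348/9))/(-359946) = (-127*1/317 + 95348/9)*(-1/359946) = (-127/317 + 95348/9)*(-1/359946) = (30224173/2853)*(-1/359946) = -30224173/1026925938 ≈ -0.029432)
((100/255 - 333)*93 + b)*(-56268 + 278527) = ((100/255 - 333)*93 - 30224173/1026925938)*(-56268 + 278527) = ((100*(1/255) - 333)*93 - 30224173/1026925938)*222259 = ((20/51 - 333)*93 - 30224173/1026925938)*222259 = (-16963/51*93 - 30224173/1026925938)*222259 = (-525853/17 - 30224173/1026925938)*222259 = -540012599086055/17457740946*222259 = -120022660260267498245/17457740946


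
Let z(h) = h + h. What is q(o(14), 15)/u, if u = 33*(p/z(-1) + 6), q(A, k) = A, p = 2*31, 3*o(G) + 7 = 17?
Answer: -2/495 ≈ -0.0040404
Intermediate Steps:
o(G) = 10/3 (o(G) = -7/3 + (⅓)*17 = -7/3 + 17/3 = 10/3)
p = 62
z(h) = 2*h
u = -825 (u = 33*(62/((2*(-1))) + 6) = 33*(62/(-2) + 6) = 33*(62*(-½) + 6) = 33*(-31 + 6) = 33*(-25) = -825)
q(o(14), 15)/u = (10/3)/(-825) = (10/3)*(-1/825) = -2/495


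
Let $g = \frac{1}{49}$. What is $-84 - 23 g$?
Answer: $- \frac{4139}{49} \approx -84.469$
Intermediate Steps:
$g = \frac{1}{49} \approx 0.020408$
$-84 - 23 g = -84 - \frac{23}{49} = - \frac{4139}{49}$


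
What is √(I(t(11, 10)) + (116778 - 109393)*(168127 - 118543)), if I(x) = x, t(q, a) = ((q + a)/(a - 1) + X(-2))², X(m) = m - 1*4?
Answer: √3295600681/3 ≈ 19136.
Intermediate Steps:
X(m) = -4 + m (X(m) = m - 4 = -4 + m)
t(q, a) = (-6 + (a + q)/(-1 + a))² (t(q, a) = ((q + a)/(a - 1) + (-4 - 2))² = ((a + q)/(-1 + a) - 6)² = (-6 + (a + q)/(-1 + a))²)
√(I(t(11, 10)) + (116778 - 109393)*(168127 - 118543)) = √((6 + 11 - 5*10)²/(-1 + 10)² + (116778 - 109393)*(168127 - 118543)) = √((6 + 11 - 50)²/9² + 7385*49584) = √((1/81)*(-33)² + 366177840) = √((1/81)*1089 + 366177840) = √(121/9 + 366177840) = √(3295600681/9) = √3295600681/3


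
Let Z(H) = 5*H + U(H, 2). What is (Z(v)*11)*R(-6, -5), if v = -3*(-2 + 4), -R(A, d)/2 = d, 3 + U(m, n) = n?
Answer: -3410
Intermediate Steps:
U(m, n) = -3 + n
R(A, d) = -2*d
v = -6 (v = -3*2 = -6)
Z(H) = -1 + 5*H (Z(H) = 5*H + (-3 + 2) = 5*H - 1 = -1 + 5*H)
(Z(v)*11)*R(-6, -5) = ((-1 + 5*(-6))*11)*(-2*(-5)) = ((-1 - 30)*11)*10 = -31*11*10 = -341*10 = -3410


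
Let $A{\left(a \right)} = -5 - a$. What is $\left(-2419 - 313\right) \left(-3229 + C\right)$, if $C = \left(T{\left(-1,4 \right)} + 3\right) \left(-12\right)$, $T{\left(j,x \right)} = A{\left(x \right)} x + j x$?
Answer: $7608620$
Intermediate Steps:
$T{\left(j,x \right)} = j x + x \left(-5 - x\right)$ ($T{\left(j,x \right)} = \left(-5 - x\right) x + j x = x \left(-5 - x\right) + j x = j x + x \left(-5 - x\right)$)
$C = 444$ ($C = \left(4 \left(-5 - 1 - 4\right) + 3\right) \left(-12\right) = \left(4 \left(-10\right) + 3\right) \left(-12\right) = \left(-40 + 3\right) \left(-12\right) = \left(-37\right) \left(-12\right) = 444$)
$\left(-2419 - 313\right) \left(-3229 + C\right) = \left(-2419 - 313\right) \left(-3229 + 444\right) = \left(-2419 + \left(-2237 + 1924\right)\right) \left(-2785\right) = \left(-2419 - 313\right) \left(-2785\right) = \left(-2732\right) \left(-2785\right) = 7608620$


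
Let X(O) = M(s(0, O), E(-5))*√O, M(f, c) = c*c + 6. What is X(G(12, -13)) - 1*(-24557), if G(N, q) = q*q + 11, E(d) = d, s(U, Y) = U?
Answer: 24557 + 186*√5 ≈ 24973.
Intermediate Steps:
M(f, c) = 6 + c² (M(f, c) = c² + 6 = 6 + c²)
G(N, q) = 11 + q² (G(N, q) = q² + 11 = 11 + q²)
X(O) = 31*√O (X(O) = (6 + (-5)²)*√O = (6 + 25)*√O = 31*√O)
X(G(12, -13)) - 1*(-24557) = 31*√(11 + (-13)²) - 1*(-24557) = 31*√(11 + 169) + 24557 = 31*√180 + 24557 = 31*(6*√5) + 24557 = 186*√5 + 24557 = 24557 + 186*√5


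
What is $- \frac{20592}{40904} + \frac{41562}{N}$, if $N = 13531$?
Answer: $\frac{177677712}{69184003} \approx 2.5682$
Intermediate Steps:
$- \frac{20592}{40904} + \frac{41562}{N} = - \frac{20592}{40904} + \frac{41562}{13531} = \left(-20592\right) \frac{1}{40904} + 41562 \cdot \frac{1}{13531} = - \frac{2574}{5113} + \frac{41562}{13531} = \frac{177677712}{69184003}$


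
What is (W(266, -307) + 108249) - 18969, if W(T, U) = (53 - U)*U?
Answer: -21240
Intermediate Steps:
W(T, U) = U*(53 - U)
(W(266, -307) + 108249) - 18969 = (-307*(53 - 1*(-307)) + 108249) - 18969 = (-307*(53 + 307) + 108249) - 18969 = (-307*360 + 108249) - 18969 = (-110520 + 108249) - 18969 = -2271 - 18969 = -21240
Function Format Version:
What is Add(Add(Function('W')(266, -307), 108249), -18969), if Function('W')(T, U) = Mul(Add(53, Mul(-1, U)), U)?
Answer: -21240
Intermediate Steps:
Function('W')(T, U) = Mul(U, Add(53, Mul(-1, U)))
Add(Add(Function('W')(266, -307), 108249), -18969) = Add(Add(Mul(-307, Add(53, Mul(-1, -307))), 108249), -18969) = Add(Add(Mul(-307, Add(53, 307)), 108249), -18969) = Add(Add(Mul(-307, 360), 108249), -18969) = Add(Add(-110520, 108249), -18969) = Add(-2271, -18969) = -21240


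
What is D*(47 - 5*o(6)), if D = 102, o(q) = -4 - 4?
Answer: 8874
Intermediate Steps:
o(q) = -8
D*(47 - 5*o(6)) = 102*(47 - 5*(-8)) = 102*(47 + 40) = 102*87 = 8874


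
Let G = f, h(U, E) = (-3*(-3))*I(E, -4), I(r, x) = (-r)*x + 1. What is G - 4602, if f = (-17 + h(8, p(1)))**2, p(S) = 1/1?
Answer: -3818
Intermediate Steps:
I(r, x) = 1 - r*x (I(r, x) = -r*x + 1 = 1 - r*x)
p(S) = 1
h(U, E) = 9 + 36*E (h(U, E) = (-3*(-3))*(1 - 1*E*(-4)) = 9*(1 + 4*E) = 9 + 36*E)
f = 784 (f = (-17 + (9 + 36*1))**2 = (-17 + (9 + 36))**2 = (-17 + 45)**2 = 28**2 = 784)
G = 784
G - 4602 = 784 - 4602 = -3818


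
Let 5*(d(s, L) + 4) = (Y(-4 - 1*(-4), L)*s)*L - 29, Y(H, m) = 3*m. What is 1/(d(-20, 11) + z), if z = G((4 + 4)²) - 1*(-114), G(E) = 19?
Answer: -5/6644 ≈ -0.00075256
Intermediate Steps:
z = 133 (z = 19 - 1*(-114) = 19 + 114 = 133)
d(s, L) = -49/5 + 3*s*L²/5 (d(s, L) = -4 + (((3*L)*s)*L - 29)/5 = -4 + ((3*L*s)*L - 29)/5 = -4 + (3*s*L² - 29)/5 = -4 + (-29 + 3*s*L²)/5 = -4 + (-29/5 + 3*s*L²/5) = -49/5 + 3*s*L²/5)
1/(d(-20, 11) + z) = 1/((-49/5 + (⅗)*(-20)*11²) + 133) = 1/((-49/5 + (⅗)*(-20)*121) + 133) = 1/((-49/5 - 1452) + 133) = 1/(-7309/5 + 133) = 1/(-6644/5) = -5/6644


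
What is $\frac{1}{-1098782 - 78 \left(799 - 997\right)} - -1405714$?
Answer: $\frac{1522863393331}{1083338} \approx 1.4057 \cdot 10^{6}$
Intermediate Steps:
$\frac{1}{-1098782 - 78 \left(799 - 997\right)} - -1405714 = \frac{1}{-1098782 - -15444} + 1405714 = \frac{1}{-1098782 + 15444} + 1405714 = \frac{1}{-1083338} + 1405714 = - \frac{1}{1083338} + 1405714 = \frac{1522863393331}{1083338}$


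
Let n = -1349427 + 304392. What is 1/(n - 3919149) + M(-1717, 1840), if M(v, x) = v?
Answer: -8523503929/4964184 ≈ -1717.0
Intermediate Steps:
n = -1045035
1/(n - 3919149) + M(-1717, 1840) = 1/(-1045035 - 3919149) - 1717 = 1/(-4964184) - 1717 = -1/4964184 - 1717 = -8523503929/4964184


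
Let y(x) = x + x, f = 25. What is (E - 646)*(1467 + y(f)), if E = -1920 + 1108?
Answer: -2211786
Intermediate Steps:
y(x) = 2*x
E = -812
(E - 646)*(1467 + y(f)) = (-812 - 646)*(1467 + 2*25) = -1458*(1467 + 50) = -1458*1517 = -2211786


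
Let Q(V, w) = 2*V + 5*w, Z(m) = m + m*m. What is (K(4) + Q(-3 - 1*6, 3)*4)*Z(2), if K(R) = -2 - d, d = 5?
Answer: -114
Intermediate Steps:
Z(m) = m + m**2
K(R) = -7 (K(R) = -2 - 1*5 = -2 - 5 = -7)
(K(4) + Q(-3 - 1*6, 3)*4)*Z(2) = (-7 + (2*(-3 - 1*6) + 5*3)*4)*(2*(1 + 2)) = (-7 + (2*(-3 - 6) + 15)*4)*(2*3) = (-7 + (2*(-9) + 15)*4)*6 = (-7 + (-18 + 15)*4)*6 = (-7 - 3*4)*6 = (-7 - 12)*6 = -19*6 = -114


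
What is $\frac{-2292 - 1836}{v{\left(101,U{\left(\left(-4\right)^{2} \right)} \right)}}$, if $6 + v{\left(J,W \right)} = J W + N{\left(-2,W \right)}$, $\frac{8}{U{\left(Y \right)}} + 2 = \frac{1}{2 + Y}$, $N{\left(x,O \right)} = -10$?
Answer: $\frac{4515}{472} \approx 9.5657$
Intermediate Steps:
$U{\left(Y \right)} = \frac{8}{-2 + \frac{1}{2 + Y}}$
$v{\left(J,W \right)} = -16 + J W$ ($v{\left(J,W \right)} = -6 + \left(J W - 10\right) = -6 + \left(-10 + J W\right) = -16 + J W$)
$\frac{-2292 - 1836}{v{\left(101,U{\left(\left(-4\right)^{2} \right)} \right)}} = \frac{-2292 - 1836}{-16 + 101 \frac{8 \left(-2 - \left(-4\right)^{2}\right)}{3 + 2 \left(-4\right)^{2}}} = - \frac{4128}{-16 + 101 \frac{8 \left(-2 - 16\right)}{3 + 2 \cdot 16}} = - \frac{4128}{-16 + 101 \frac{8 \left(-2 - 16\right)}{3 + 32}} = - \frac{4128}{-16 + 101 \cdot 8 \cdot \frac{1}{35} \left(-18\right)} = - \frac{4128}{-16 + 101 \left(- \frac{144}{35}\right)} = - \frac{4128}{-16 - \frac{14544}{35}} = - \frac{4128}{- \frac{15104}{35}} = \left(-4128\right) \left(- \frac{35}{15104}\right) = \frac{4515}{472}$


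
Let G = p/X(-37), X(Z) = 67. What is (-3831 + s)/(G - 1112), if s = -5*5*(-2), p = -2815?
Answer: 253327/77319 ≈ 3.2764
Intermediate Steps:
G = -2815/67 ≈ -42.015
s = 50 (s = -25*(-2) = 50)
(-3831 + s)/(G - 1112) = (-3831 + 50)/(-2815/67 - 1112) = -3781/(-77319/67) = -3781*(-67/77319) = 253327/77319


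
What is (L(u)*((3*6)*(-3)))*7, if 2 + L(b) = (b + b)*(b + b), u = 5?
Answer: -37044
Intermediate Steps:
L(b) = -2 + 4*b² (L(b) = -2 + (b + b)*(b + b) = -2 + (2*b)*(2*b) = -2 + 4*b²)
(L(u)*((3*6)*(-3)))*7 = ((-2 + 4*5²)*((3*6)*(-3)))*7 = ((-2 + 4*25)*(18*(-3)))*7 = ((-2 + 100)*(-54))*7 = (98*(-54))*7 = -5292*7 = -37044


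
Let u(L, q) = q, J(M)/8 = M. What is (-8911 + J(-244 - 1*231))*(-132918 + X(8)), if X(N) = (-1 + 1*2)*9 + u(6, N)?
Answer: 1689304611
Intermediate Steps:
J(M) = 8*M
X(N) = 9 + N (X(N) = (-1 + 1*2)*9 + N = (-1 + 2)*9 + N = 1*9 + N = 9 + N)
(-8911 + J(-244 - 1*231))*(-132918 + X(8)) = (-8911 + 8*(-244 - 1*231))*(-132918 + (9 + 8)) = (-8911 + 8*(-244 - 231))*(-132918 + 17) = (-8911 + 8*(-475))*(-132901) = (-8911 - 3800)*(-132901) = -12711*(-132901) = 1689304611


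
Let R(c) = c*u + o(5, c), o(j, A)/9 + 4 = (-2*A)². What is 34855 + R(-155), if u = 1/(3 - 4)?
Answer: 899874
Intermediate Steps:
o(j, A) = -36 + 36*A² (o(j, A) = -36 + 9*(-2*A)² = -36 + 9*(4*A²) = -36 + 36*A²)
u = -1 (u = 1/(-1) = -1)
R(c) = -36 - c + 36*c² (R(c) = c*(-1) + (-36 + 36*c²) = -c + (-36 + 36*c²) = -36 - c + 36*c²)
34855 + R(-155) = 34855 + (-36 - 1*(-155) + 36*(-155)²) = 34855 + (-36 + 155 + 36*24025) = 34855 + (-36 + 155 + 864900) = 34855 + 865019 = 899874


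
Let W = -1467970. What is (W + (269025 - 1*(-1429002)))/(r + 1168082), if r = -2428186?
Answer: -230057/1260104 ≈ -0.18257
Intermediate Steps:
(W + (269025 - 1*(-1429002)))/(r + 1168082) = (-1467970 + (269025 - 1*(-1429002)))/(-2428186 + 1168082) = (-1467970 + (269025 + 1429002))/(-1260104) = (-1467970 + 1698027)*(-1/1260104) = 230057*(-1/1260104) = -230057/1260104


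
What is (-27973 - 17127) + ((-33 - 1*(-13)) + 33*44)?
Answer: -43668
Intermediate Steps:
(-27973 - 17127) + ((-33 - 1*(-13)) + 33*44) = -45100 + ((-33 + 13) + 1452) = -45100 + (-20 + 1452) = -45100 + 1432 = -43668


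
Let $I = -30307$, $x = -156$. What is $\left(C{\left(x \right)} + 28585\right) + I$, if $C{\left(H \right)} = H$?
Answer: $-1878$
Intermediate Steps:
$\left(C{\left(x \right)} + 28585\right) + I = \left(-156 + 28585\right) - 30307 = 28429 - 30307 = -1878$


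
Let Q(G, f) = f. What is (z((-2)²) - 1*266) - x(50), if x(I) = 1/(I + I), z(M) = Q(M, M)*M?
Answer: -25001/100 ≈ -250.01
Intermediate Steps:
z(M) = M² (z(M) = M*M = M²)
x(I) = 1/(2*I)
(z((-2)²) - 1*266) - x(50) = (((-2)²)² - 1*266) - 1/(2*50) = (4² - 266) - 1/(2*50) = (16 - 266) - 1*1/100 = -250 - 1/100 = -25001/100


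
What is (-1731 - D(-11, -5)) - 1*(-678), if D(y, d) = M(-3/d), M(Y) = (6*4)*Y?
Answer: -5337/5 ≈ -1067.4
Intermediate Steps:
M(Y) = 24*Y
D(y, d) = -72/d (D(y, d) = 24*(-3/d) = -72/d)
(-1731 - D(-11, -5)) - 1*(-678) = (-1731 - (-72)/(-5)) - 1*(-678) = (-1731 - (-72)*(-1)/5) + 678 = (-1731 - 1*72/5) + 678 = (-1731 - 72/5) + 678 = -8727/5 + 678 = -5337/5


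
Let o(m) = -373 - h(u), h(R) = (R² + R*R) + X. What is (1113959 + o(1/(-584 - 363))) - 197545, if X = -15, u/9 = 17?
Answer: 869238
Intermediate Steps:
u = 153 (u = 9*17 = 153)
h(R) = -15 + 2*R² (h(R) = (R² + R*R) - 15 = (R² + R²) - 15 = 2*R² - 15 = -15 + 2*R²)
o(m) = -47176 (o(m) = -373 - (-15 + 2*153²) = -373 - (-15 + 2*23409) = -373 - (-15 + 46818) = -373 - 1*46803 = -373 - 46803 = -47176)
(1113959 + o(1/(-584 - 363))) - 197545 = (1113959 - 47176) - 197545 = 1066783 - 197545 = 869238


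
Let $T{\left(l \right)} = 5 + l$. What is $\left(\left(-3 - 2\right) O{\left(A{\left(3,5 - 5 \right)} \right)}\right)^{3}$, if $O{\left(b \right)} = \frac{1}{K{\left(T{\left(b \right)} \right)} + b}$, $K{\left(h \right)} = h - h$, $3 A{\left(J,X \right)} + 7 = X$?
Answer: $\frac{3375}{343} \approx 9.8396$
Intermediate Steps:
$A{\left(J,X \right)} = - \frac{7}{3} + \frac{X}{3}$
$K{\left(h \right)} = 0$
$O{\left(b \right)} = \frac{1}{b}$ ($O{\left(b \right)} = \frac{1}{0 + b} = \frac{1}{b}$)
$\left(\left(-3 - 2\right) O{\left(A{\left(3,5 - 5 \right)} \right)}\right)^{3} = \left(\frac{-3 - 2}{- \frac{7}{3} + \frac{5 - 5}{3}}\right)^{3} = \left(- \frac{5}{- \frac{7}{3} + \frac{1}{3} \cdot 0}\right)^{3} = \left(- \frac{5}{- \frac{7}{3} + 0}\right)^{3} = \left(- \frac{5}{- \frac{7}{3}}\right)^{3} = \left(\left(-5\right) \left(- \frac{3}{7}\right)\right)^{3} = \left(\frac{15}{7}\right)^{3} = \frac{3375}{343}$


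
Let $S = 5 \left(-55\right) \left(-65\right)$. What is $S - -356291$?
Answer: $374166$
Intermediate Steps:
$S = 17875$ ($S = \left(-275\right) \left(-65\right) = 17875$)
$S - -356291 = 17875 - -356291 = 17875 + 356291 = 374166$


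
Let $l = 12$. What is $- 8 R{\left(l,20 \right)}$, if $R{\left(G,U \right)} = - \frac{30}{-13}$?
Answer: $- \frac{240}{13} \approx -18.462$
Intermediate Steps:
$R{\left(G,U \right)} = \frac{30}{13}$ ($R{\left(G,U \right)} = \left(-30\right) \left(- \frac{1}{13}\right) = \frac{30}{13}$)
$- 8 R{\left(l,20 \right)} = \left(-8\right) \frac{30}{13} = - \frac{240}{13}$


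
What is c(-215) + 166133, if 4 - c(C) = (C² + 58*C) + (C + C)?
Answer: 132812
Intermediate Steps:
c(C) = 4 - C² - 60*C (c(C) = 4 - ((C² + 58*C) + (C + C)) = 4 - ((C² + 58*C) + 2*C) = 4 - (C² + 60*C) = 4 + (-C² - 60*C) = 4 - C² - 60*C)
c(-215) + 166133 = (4 - 1*(-215)² - 60*(-215)) + 166133 = (4 - 1*46225 + 12900) + 166133 = (4 - 46225 + 12900) + 166133 = -33321 + 166133 = 132812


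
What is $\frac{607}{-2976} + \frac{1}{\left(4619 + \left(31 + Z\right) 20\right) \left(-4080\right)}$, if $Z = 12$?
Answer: $- \frac{94229689}{461989280} \approx -0.20397$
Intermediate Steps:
$\frac{607}{-2976} + \frac{1}{\left(4619 + \left(31 + Z\right) 20\right) \left(-4080\right)} = \frac{607}{-2976} + \frac{1}{\left(4619 + \left(31 + 12\right) 20\right) \left(-4080\right)} = 607 \left(- \frac{1}{2976}\right) + \frac{1}{4619 + 43 \cdot 20} \left(- \frac{1}{4080}\right) = - \frac{607}{2976} + \frac{1}{4619 + 860} \left(- \frac{1}{4080}\right) = - \frac{607}{2976} + \frac{1}{5479} \left(- \frac{1}{4080}\right) = - \frac{607}{2976} - \frac{1}{22354320} = - \frac{94229689}{461989280}$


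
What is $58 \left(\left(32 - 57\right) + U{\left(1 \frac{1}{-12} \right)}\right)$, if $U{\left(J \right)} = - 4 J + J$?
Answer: $- \frac{2871}{2} \approx -1435.5$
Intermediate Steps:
$U{\left(J \right)} = - 3 J$
$58 \left(\left(32 - 57\right) + U{\left(1 \frac{1}{-12} \right)}\right) = 58 \left(\left(32 - 57\right) - 3 \cdot 1 \frac{1}{-12}\right) = 58 \left(-25 - 3 \cdot 1 \left(- \frac{1}{12}\right)\right) = 58 \left(-25 - - \frac{1}{4}\right) = 58 \left(-25 + \frac{1}{4}\right) = 58 \left(- \frac{99}{4}\right) = - \frac{2871}{2}$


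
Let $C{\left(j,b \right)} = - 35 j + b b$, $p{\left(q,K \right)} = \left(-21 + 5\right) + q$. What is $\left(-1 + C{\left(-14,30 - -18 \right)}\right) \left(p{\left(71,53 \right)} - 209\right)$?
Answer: $-430122$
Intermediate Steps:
$p{\left(q,K \right)} = -16 + q$
$C{\left(j,b \right)} = b^{2} - 35 j$ ($C{\left(j,b \right)} = - 35 j + b^{2} = b^{2} - 35 j$)
$\left(-1 + C{\left(-14,30 - -18 \right)}\right) \left(p{\left(71,53 \right)} - 209\right) = \left(-1 - \left(-490 - \left(30 - -18\right)^{2}\right)\right) \left(\left(-16 + 71\right) - 209\right) = \left(-1 + \left(\left(30 + 18\right)^{2} + 490\right)\right) \left(55 - 209\right) = \left(-1 + \left(48^{2} + 490\right)\right) \left(-154\right) = \left(-1 + \left(2304 + 490\right)\right) \left(-154\right) = \left(-1 + 2794\right) \left(-154\right) = 2793 \left(-154\right) = -430122$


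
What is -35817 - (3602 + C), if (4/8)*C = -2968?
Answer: -33483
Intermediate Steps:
C = -5936 (C = 2*(-2968) = -5936)
-35817 - (3602 + C) = -35817 - (3602 - 5936) = -35817 - 1*(-2334) = -35817 + 2334 = -33483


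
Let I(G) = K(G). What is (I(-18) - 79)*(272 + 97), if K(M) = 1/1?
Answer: -28782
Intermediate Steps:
K(M) = 1
I(G) = 1
(I(-18) - 79)*(272 + 97) = (1 - 79)*(272 + 97) = -78*369 = -28782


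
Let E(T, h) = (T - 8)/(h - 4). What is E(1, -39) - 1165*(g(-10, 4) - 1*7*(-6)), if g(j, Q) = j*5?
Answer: 400767/43 ≈ 9320.2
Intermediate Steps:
g(j, Q) = 5*j
E(T, h) = (-8 + T)/(-4 + h)
E(1, -39) - 1165*(g(-10, 4) - 1*7*(-6)) = (-8 + 1)/(-4 - 39) - 1165*(5*(-10) - 1*7*(-6)) = -7/(-43) - 1165*(-50 - 7*(-6)) = -1/43*(-7) - 1165*(-50 + 42) = 7/43 - 1165*(-8) = 7/43 + 9320 = 400767/43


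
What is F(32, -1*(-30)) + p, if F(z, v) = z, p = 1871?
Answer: 1903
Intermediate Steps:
F(32, -1*(-30)) + p = 32 + 1871 = 1903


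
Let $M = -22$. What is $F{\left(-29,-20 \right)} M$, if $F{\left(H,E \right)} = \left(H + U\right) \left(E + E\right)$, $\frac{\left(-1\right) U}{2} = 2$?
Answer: $-29040$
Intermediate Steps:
$U = -4$ ($U = \left(-2\right) 2 = -4$)
$F{\left(H,E \right)} = 2 E \left(-4 + H\right)$ ($F{\left(H,E \right)} = \left(H - 4\right) \left(E + E\right) = \left(-4 + H\right) 2 E = 2 E \left(-4 + H\right)$)
$F{\left(-29,-20 \right)} M = 2 \left(-20\right) \left(-4 - 29\right) \left(-22\right) = 2 \left(-20\right) \left(-33\right) \left(-22\right) = 1320 \left(-22\right) = -29040$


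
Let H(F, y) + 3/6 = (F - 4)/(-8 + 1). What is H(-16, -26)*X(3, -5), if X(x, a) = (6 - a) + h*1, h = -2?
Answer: 297/14 ≈ 21.214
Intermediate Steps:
X(x, a) = 4 - a (X(x, a) = (6 - a) - 2*1 = (6 - a) - 2 = 4 - a)
H(F, y) = 1/14 - F/7 (H(F, y) = -1/2 + (F - 4)/(-8 + 1) = -1/2 + (-4 + F)/(-7) = -1/2 + (-4 + F)*(-1/7) = -1/2 + (4/7 - F/7) = 1/14 - F/7)
H(-16, -26)*X(3, -5) = (1/14 - 1/7*(-16))*(4 - 1*(-5)) = (1/14 + 16/7)*(4 + 5) = (33/14)*9 = 297/14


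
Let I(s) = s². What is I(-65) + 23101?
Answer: 27326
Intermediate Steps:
I(-65) + 23101 = (-65)² + 23101 = 4225 + 23101 = 27326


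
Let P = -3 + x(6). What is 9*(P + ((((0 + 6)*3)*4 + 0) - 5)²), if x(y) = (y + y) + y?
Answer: 40536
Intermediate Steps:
x(y) = 3*y (x(y) = 2*y + y = 3*y)
P = 15 (P = -3 + 3*6 = -3 + 18 = 15)
9*(P + ((((0 + 6)*3)*4 + 0) - 5)²) = 9*(15 + ((((0 + 6)*3)*4 + 0) - 5)²) = 9*(15 + (((6*3)*4 + 0) - 5)²) = 9*(15 + ((18*4 + 0) - 5)²) = 9*(15 + ((72 + 0) - 5)²) = 9*(15 + (72 - 5)²) = 9*(15 + 67²) = 9*(15 + 4489) = 9*4504 = 40536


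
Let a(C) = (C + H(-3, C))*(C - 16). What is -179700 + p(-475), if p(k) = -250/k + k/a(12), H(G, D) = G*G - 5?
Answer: -218505535/1216 ≈ -1.7969e+5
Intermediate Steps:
H(G, D) = -5 + G**2 (H(G, D) = G**2 - 5 = -5 + G**2)
a(C) = (-16 + C)*(4 + C) (a(C) = (C + (-5 + (-3)**2))*(C - 16) = (C + (-5 + 9))*(-16 + C) = (C + 4)*(-16 + C) = (4 + C)*(-16 + C) = (-16 + C)*(4 + C))
p(k) = -250/k - k/64 (p(k) = -250/k + k/(-64 + 12**2 - 12*12) = -250/k + k/(-64 + 144 - 144) = -250/k + k/(-64) = -250/k + k*(-1/64) = -250/k - k/64)
-179700 + p(-475) = -179700 + (-250/(-475) - 1/64*(-475)) = -179700 + (-250*(-1/475) + 475/64) = -179700 + (10/19 + 475/64) = -179700 + 9665/1216 = -218505535/1216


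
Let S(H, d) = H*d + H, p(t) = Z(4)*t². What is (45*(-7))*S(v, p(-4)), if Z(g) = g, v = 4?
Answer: -81900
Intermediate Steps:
p(t) = 4*t²
S(H, d) = H + H*d
(45*(-7))*S(v, p(-4)) = (45*(-7))*(4*(1 + 4*(-4)²)) = -1260*(1 + 4*16) = -1260*(1 + 64) = -1260*65 = -315*260 = -81900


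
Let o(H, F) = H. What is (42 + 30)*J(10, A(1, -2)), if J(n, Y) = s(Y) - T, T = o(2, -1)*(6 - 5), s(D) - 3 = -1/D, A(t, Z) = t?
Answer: 0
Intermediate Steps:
s(D) = 3 - 1/D
T = 2 (T = 2*(6 - 5) = 2*1 = 2)
J(n, Y) = 1 - 1/Y (J(n, Y) = (3 - 1/Y) - 1*2 = (3 - 1/Y) - 2 = 1 - 1/Y)
(42 + 30)*J(10, A(1, -2)) = (42 + 30)*((-1 + 1)/1) = 72*(1*0) = 72*0 = 0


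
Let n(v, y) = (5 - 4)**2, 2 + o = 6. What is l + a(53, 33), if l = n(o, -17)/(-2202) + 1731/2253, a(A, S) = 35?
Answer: 59149373/1653702 ≈ 35.768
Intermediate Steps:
o = 4 (o = -2 + 6 = 4)
n(v, y) = 1 (n(v, y) = 1**2 = 1)
l = 1269803/1653702 (l = 1/(-2202) + 1731/2253 = 1*(-1/2202) + 1731*(1/2253) = -1/2202 + 577/751 = 1269803/1653702 ≈ 0.76785)
l + a(53, 33) = 1269803/1653702 + 35 = 59149373/1653702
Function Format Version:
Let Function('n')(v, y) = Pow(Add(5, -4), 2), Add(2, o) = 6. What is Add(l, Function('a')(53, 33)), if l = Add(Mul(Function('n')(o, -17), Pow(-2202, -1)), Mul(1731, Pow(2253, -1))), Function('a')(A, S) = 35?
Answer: Rational(59149373, 1653702) ≈ 35.768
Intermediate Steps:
o = 4 (o = Add(-2, 6) = 4)
Function('n')(v, y) = 1 (Function('n')(v, y) = Pow(1, 2) = 1)
l = Rational(1269803, 1653702) (l = Add(Mul(1, Pow(-2202, -1)), Mul(1731, Pow(2253, -1))) = Add(Mul(1, Rational(-1, 2202)), Mul(1731, Rational(1, 2253))) = Add(Rational(-1, 2202), Rational(577, 751)) = Rational(1269803, 1653702) ≈ 0.76785)
Add(l, Function('a')(53, 33)) = Add(Rational(1269803, 1653702), 35) = Rational(59149373, 1653702)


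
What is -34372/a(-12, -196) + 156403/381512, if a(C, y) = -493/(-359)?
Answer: -4707608529897/188085416 ≈ -25029.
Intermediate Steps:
a(C, y) = 493/359 (a(C, y) = -493*(-1/359) = 493/359)
-34372/a(-12, -196) + 156403/381512 = -34372/493/359 + 156403/381512 = -34372*359/493 + 156403*(1/381512) = -12339548/493 + 156403/381512 = -4707608529897/188085416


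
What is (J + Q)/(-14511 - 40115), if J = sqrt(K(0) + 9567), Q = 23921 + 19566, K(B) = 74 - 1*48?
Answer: -43487/54626 - sqrt(9593)/54626 ≈ -0.79788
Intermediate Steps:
K(B) = 26 (K(B) = 74 - 48 = 26)
Q = 43487
J = sqrt(9593) (J = sqrt(26 + 9567) = sqrt(9593) ≈ 97.944)
(J + Q)/(-14511 - 40115) = (sqrt(9593) + 43487)/(-14511 - 40115) = (43487 + sqrt(9593))/(-54626) = (43487 + sqrt(9593))*(-1/54626) = -43487/54626 - sqrt(9593)/54626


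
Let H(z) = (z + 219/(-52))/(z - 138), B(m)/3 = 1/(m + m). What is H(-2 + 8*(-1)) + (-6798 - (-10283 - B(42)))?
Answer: 187751017/53872 ≈ 3485.1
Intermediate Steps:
B(m) = 3/(2*m) (B(m) = 3/(m + m) = 3/((2*m)) = 3*(1/(2*m)) = 3/(2*m))
H(z) = (-219/52 + z)/(-138 + z) (H(z) = (z + 219*(-1/52))/(-138 + z) = (z - 219/52)/(-138 + z) = (-219/52 + z)/(-138 + z))
H(-2 + 8*(-1)) + (-6798 - (-10283 - B(42))) = (-219/52 + (-2 + 8*(-1)))/(-138 + (-2 + 8*(-1))) + (-6798 - (-10283 - 3/(2*42))) = (-219/52 + (-2 - 8))/(-138 + (-2 - 8)) + (-6798 - (-10283 - 3/(2*42))) = (-219/52 - 10)/(-138 - 10) + (-6798 - (-10283 - 1*1/28)) = -739/52/(-148) + (-6798 - (-10283 - 1/28)) = -1/148*(-739/52) + (-6798 - 1*(-287925/28)) = 739/7696 + (-6798 + 287925/28) = 739/7696 + 97581/28 = 187751017/53872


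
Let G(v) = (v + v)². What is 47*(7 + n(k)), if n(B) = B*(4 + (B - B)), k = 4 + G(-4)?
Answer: 13113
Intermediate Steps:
G(v) = 4*v² (G(v) = (2*v)² = 4*v²)
k = 68 (k = 4 + 4*(-4)² = 4 + 4*16 = 4 + 64 = 68)
n(B) = 4*B (n(B) = B*(4 + 0) = B*4 = 4*B)
47*(7 + n(k)) = 47*(7 + 4*68) = 47*(7 + 272) = 47*279 = 13113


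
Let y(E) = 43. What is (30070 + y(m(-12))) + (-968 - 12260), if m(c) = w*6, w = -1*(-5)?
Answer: 16885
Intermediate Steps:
w = 5
m(c) = 30 (m(c) = 5*6 = 30)
(30070 + y(m(-12))) + (-968 - 12260) = (30070 + 43) + (-968 - 12260) = 30113 - 13228 = 16885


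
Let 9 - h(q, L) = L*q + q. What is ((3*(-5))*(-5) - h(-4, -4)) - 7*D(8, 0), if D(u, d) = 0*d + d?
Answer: 78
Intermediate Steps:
D(u, d) = d (D(u, d) = 0 + d = d)
h(q, L) = 9 - q - L*q (h(q, L) = 9 - (L*q + q) = 9 - (q + L*q) = 9 + (-q - L*q) = 9 - q - L*q)
((3*(-5))*(-5) - h(-4, -4)) - 7*D(8, 0) = ((3*(-5))*(-5) - (9 - 1*(-4) - 1*(-4)*(-4))) - 7*0 = (-15*(-5) - (9 + 4 - 16)) + 0 = (75 - 1*(-3)) + 0 = (75 + 3) + 0 = 78 + 0 = 78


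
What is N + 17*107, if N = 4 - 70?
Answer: 1753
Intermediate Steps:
N = -66
N + 17*107 = -66 + 17*107 = -66 + 1819 = 1753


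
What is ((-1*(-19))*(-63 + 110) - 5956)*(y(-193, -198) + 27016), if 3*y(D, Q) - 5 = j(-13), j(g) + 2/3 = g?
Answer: -1230906434/9 ≈ -1.3677e+8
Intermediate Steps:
j(g) = -2/3 + g
y(D, Q) = -26/9 (y(D, Q) = 5/3 + (-2/3 - 13)/3 = 5/3 + (1/3)*(-41/3) = 5/3 - 41/9 = -26/9)
((-1*(-19))*(-63 + 110) - 5956)*(y(-193, -198) + 27016) = ((-1*(-19))*(-63 + 110) - 5956)*(-26/9 + 27016) = (19*47 - 5956)*(243118/9) = (893 - 5956)*(243118/9) = -5063*243118/9 = -1230906434/9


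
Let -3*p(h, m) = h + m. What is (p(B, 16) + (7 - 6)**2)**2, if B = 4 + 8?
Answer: 625/9 ≈ 69.444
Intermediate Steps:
B = 12
p(h, m) = -h/3 - m/3 (p(h, m) = -(h + m)/3 = -h/3 - m/3)
(p(B, 16) + (7 - 6)**2)**2 = ((-1/3*12 - 1/3*16) + (7 - 6)**2)**2 = ((-4 - 16/3) + 1**2)**2 = (-28/3 + 1)**2 = (-25/3)**2 = 625/9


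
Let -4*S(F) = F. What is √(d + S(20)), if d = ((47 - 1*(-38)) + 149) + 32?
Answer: 3*√29 ≈ 16.155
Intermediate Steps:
S(F) = -F/4
d = 266 (d = ((47 + 38) + 149) + 32 = (85 + 149) + 32 = 234 + 32 = 266)
√(d + S(20)) = √(266 - ¼*20) = √(266 - 5) = √261 = 3*√29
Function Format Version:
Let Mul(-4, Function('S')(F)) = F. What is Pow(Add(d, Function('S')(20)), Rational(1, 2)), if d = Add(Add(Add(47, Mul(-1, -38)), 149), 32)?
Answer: Mul(3, Pow(29, Rational(1, 2))) ≈ 16.155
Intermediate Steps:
Function('S')(F) = Mul(Rational(-1, 4), F)
d = 266 (d = Add(Add(Add(47, 38), 149), 32) = Add(Add(85, 149), 32) = Add(234, 32) = 266)
Pow(Add(d, Function('S')(20)), Rational(1, 2)) = Pow(Add(266, Mul(Rational(-1, 4), 20)), Rational(1, 2)) = Pow(Add(266, -5), Rational(1, 2)) = Pow(261, Rational(1, 2)) = Mul(3, Pow(29, Rational(1, 2)))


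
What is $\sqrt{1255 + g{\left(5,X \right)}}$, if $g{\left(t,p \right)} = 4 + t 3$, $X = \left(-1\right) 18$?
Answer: $7 \sqrt{26} \approx 35.693$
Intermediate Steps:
$X = -18$
$g{\left(t,p \right)} = 4 + 3 t$
$\sqrt{1255 + g{\left(5,X \right)}} = \sqrt{1255 + \left(4 + 3 \cdot 5\right)} = \sqrt{1255 + \left(4 + 15\right)} = \sqrt{1255 + 19} = \sqrt{1274} = 7 \sqrt{26}$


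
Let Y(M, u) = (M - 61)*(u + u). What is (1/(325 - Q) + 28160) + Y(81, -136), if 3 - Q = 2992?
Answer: 75294081/3314 ≈ 22720.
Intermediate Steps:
Q = -2989 (Q = 3 - 1*2992 = 3 - 2992 = -2989)
Y(M, u) = 2*u*(-61 + M) (Y(M, u) = (-61 + M)*(2*u) = 2*u*(-61 + M))
(1/(325 - Q) + 28160) + Y(81, -136) = (1/(325 - 1*(-2989)) + 28160) + 2*(-136)*(-61 + 81) = (1/(325 + 2989) + 28160) + 2*(-136)*20 = (1/3314 + 28160) - 5440 = 93322241/3314 - 5440 = 75294081/3314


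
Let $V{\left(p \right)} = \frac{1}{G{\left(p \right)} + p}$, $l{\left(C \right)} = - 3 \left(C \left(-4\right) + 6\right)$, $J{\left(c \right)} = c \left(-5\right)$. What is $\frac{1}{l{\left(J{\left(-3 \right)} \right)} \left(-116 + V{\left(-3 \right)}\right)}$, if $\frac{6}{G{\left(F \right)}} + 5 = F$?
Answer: $- \frac{5}{94176} \approx -5.3092 \cdot 10^{-5}$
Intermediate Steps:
$G{\left(F \right)} = \frac{6}{-5 + F}$
$J{\left(c \right)} = - 5 c$
$l{\left(C \right)} = -18 + 12 C$ ($l{\left(C \right)} = - 3 \left(- 4 C + 6\right) = - 3 \left(6 - 4 C\right) = -18 + 12 C$)
$V{\left(p \right)} = \frac{1}{p + \frac{6}{-5 + p}}$ ($V{\left(p \right)} = \frac{1}{\frac{6}{-5 + p} + p} = \frac{1}{p + \frac{6}{-5 + p}}$)
$\frac{1}{l{\left(J{\left(-3 \right)} \right)} \left(-116 + V{\left(-3 \right)}\right)} = \frac{1}{\left(-18 + 12 \left(\left(-5\right) \left(-3\right)\right)\right) \left(-116 + \frac{-5 - 3}{6 - 3 \left(-5 - 3\right)}\right)} = \frac{1}{\left(-18 + 12 \cdot 15\right) \left(-116 + \frac{1}{6 - -24} \left(-8\right)\right)} = \frac{1}{\left(-18 + 180\right) \left(-116 + \frac{1}{6 + 24} \left(-8\right)\right)} = \frac{1}{162 \left(-116 + \frac{1}{30} \left(-8\right)\right)} = \frac{1}{162 \left(-116 - \frac{4}{15}\right)} = \frac{1}{162 \left(- \frac{1744}{15}\right)} = \frac{1}{- \frac{94176}{5}} = - \frac{5}{94176}$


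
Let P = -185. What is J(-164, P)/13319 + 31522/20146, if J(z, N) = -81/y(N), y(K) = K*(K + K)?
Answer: 14369075137637/9183408545150 ≈ 1.5647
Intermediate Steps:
y(K) = 2*K² (y(K) = K*(2*K) = 2*K²)
J(z, N) = -81/(2*N²) (J(z, N) = -81*1/(2*N²) = -81/(2*N²))
J(-164, P)/13319 + 31522/20146 = -81/2/(-185)²/13319 + 31522/20146 = -81/2*1/34225*(1/13319) + 31522*(1/20146) = -81/68450*1/13319 + 15761/10073 = -81/911685550 + 15761/10073 = 14369075137637/9183408545150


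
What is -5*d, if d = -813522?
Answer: 4067610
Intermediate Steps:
-5*d = -5*(-813522) = 4067610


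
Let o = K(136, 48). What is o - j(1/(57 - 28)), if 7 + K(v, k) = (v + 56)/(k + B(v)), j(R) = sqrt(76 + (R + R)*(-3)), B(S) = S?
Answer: -137/23 - sqrt(63742)/29 ≈ -14.662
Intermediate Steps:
j(R) = sqrt(76 - 6*R) (j(R) = sqrt(76 + (2*R)*(-3)) = sqrt(76 - 6*R))
K(v, k) = -7 + (56 + v)/(k + v) (K(v, k) = -7 + (v + 56)/(k + v) = -7 + (56 + v)/(k + v))
o = -137/23 (o = (56 - 7*48 - 6*136)/(48 + 136) = (56 - 336 - 816)/184 = (1/184)*(-1096) = -137/23 ≈ -5.9565)
o - j(1/(57 - 28)) = -137/23 - sqrt(76 - 6/(57 - 28)) = -137/23 - sqrt(76 - 6/29) = -137/23 - sqrt(2198/29) = -137/23 - sqrt(63742)/29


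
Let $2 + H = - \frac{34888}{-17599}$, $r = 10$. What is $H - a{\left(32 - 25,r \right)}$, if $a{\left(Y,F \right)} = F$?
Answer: $- \frac{176300}{17599} \approx -10.018$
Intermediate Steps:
$H = - \frac{310}{17599}$ ($H = -2 - \frac{34888}{-17599} = -2 - - \frac{34888}{17599} = -2 + \frac{34888}{17599} = - \frac{310}{17599} \approx -0.017615$)
$H - a{\left(32 - 25,r \right)} = - \frac{310}{17599} - 10 = - \frac{176300}{17599}$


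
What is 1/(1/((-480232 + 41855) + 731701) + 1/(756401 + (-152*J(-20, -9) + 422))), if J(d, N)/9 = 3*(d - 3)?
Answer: 249681788660/1144539 ≈ 2.1815e+5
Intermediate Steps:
J(d, N) = -81 + 27*d (J(d, N) = 9*(3*(d - 3)) = 9*(3*(-3 + d)) = 9*(-9 + 3*d) = -81 + 27*d)
1/(1/((-480232 + 41855) + 731701) + 1/(756401 + (-152*J(-20, -9) + 422))) = 1/(1/((-480232 + 41855) + 731701) + 1/(756401 + (-152*(-81 + 27*(-20)) + 422))) = 1/(1/(-438377 + 731701) + 1/(756401 + (-152*(-81 - 540) + 422))) = 1/(1/293324 + 1/(756401 + (-152*(-621) + 422))) = 1/(1/293324 + 1/(756401 + (94392 + 422))) = 1/(1/293324 + 1/(756401 + 94814)) = 1/(1/293324 + 1/851215) = 1/(1144539/249681788660) = 249681788660/1144539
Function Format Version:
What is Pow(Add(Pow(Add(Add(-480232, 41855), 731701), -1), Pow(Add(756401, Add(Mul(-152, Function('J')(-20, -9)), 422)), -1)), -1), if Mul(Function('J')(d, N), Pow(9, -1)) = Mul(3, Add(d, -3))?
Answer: Rational(249681788660, 1144539) ≈ 2.1815e+5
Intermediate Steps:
Function('J')(d, N) = Add(-81, Mul(27, d)) (Function('J')(d, N) = Mul(9, Mul(3, Add(d, -3))) = Mul(9, Mul(3, Add(-3, d))) = Mul(9, Add(-9, Mul(3, d))) = Add(-81, Mul(27, d)))
Pow(Add(Pow(Add(Add(-480232, 41855), 731701), -1), Pow(Add(756401, Add(Mul(-152, Function('J')(-20, -9)), 422)), -1)), -1) = Pow(Add(Pow(Add(Add(-480232, 41855), 731701), -1), Pow(Add(756401, Add(Mul(-152, Add(-81, Mul(27, -20))), 422)), -1)), -1) = Pow(Add(Pow(Add(-438377, 731701), -1), Pow(Add(756401, Add(Mul(-152, Add(-81, -540)), 422)), -1)), -1) = Pow(Add(Pow(293324, -1), Pow(Add(756401, Add(Mul(-152, -621), 422)), -1)), -1) = Pow(Add(Rational(1, 293324), Pow(Add(756401, Add(94392, 422)), -1)), -1) = Pow(Add(Rational(1, 293324), Pow(Add(756401, 94814), -1)), -1) = Pow(Add(Rational(1, 293324), Pow(851215, -1)), -1) = Pow(Add(Rational(1, 293324), Rational(1, 851215)), -1) = Pow(Rational(1144539, 249681788660), -1) = Rational(249681788660, 1144539)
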